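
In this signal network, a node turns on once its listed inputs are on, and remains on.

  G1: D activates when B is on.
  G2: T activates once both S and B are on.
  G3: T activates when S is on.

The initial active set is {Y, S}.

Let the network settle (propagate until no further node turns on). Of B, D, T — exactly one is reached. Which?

G3: S on → T on.
D would need B (G1), but B never turns on. No rule produces B, and it is not given.

T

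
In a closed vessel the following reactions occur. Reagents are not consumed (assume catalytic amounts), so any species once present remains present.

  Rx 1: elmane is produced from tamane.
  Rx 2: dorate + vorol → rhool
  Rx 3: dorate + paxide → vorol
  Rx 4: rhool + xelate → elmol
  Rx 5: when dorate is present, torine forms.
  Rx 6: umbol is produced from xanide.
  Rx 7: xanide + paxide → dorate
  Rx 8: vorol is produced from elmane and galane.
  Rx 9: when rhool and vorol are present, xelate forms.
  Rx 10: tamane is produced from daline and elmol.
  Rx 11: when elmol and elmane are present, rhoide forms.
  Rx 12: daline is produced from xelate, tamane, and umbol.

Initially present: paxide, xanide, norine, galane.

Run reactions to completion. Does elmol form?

xanide and paxide present → dorate forms (Rx 7).
dorate and paxide present → vorol forms (Rx 3).
dorate and vorol present → rhool forms (Rx 2).
rhool and vorol present → xelate forms (Rx 9).
rhool and xelate present → elmol forms (Rx 4).

Yes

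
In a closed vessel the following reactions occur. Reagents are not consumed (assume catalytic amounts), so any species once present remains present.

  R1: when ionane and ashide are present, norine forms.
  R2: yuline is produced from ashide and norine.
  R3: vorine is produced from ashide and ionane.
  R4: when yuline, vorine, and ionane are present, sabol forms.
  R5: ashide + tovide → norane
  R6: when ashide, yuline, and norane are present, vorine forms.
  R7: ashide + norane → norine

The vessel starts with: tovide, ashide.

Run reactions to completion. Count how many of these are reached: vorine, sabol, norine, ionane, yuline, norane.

ashide and tovide present → norane forms (R5).
ashide and norane present → norine forms (R7).
ashide and norine present → yuline forms (R2).
ashide, yuline, and norane present → vorine forms (R6).
vorine: reached.
sabol would need yuline, vorine, and ionane (R4), but ionane never forms.
norine: reached.
No rule produces ionane, and it is not given.
yuline: reached.
norane: reached.
Reached: vorine, norine, yuline, and norane — 4 of the 6.

4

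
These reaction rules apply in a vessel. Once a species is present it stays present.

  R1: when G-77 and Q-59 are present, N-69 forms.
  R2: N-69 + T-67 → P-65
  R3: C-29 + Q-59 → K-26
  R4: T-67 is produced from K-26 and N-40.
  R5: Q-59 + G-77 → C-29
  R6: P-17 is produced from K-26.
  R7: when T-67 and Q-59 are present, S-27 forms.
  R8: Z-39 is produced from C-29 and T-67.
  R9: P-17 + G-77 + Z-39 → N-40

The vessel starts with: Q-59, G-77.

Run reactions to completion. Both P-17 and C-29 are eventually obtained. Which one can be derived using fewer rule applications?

C-29

C-29: Q-59 and G-77 present → C-29 forms (R5). [1 rule application]
P-17: Q-59 and G-77 present → C-29 forms (R5). C-29 and Q-59 present → K-26 forms (R3). K-26 present → P-17 forms (R6). [3 rule applications]
C-29 needs fewer.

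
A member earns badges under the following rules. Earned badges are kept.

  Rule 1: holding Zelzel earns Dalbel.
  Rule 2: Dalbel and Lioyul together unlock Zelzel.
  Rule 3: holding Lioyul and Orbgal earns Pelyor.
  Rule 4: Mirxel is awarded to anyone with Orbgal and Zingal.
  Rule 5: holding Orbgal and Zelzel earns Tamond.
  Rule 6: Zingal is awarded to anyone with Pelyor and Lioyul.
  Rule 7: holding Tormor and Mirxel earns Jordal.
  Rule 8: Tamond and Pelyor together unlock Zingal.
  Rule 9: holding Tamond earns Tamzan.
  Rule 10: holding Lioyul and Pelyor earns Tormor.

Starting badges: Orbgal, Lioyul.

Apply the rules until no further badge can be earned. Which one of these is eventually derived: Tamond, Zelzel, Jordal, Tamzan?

With Lioyul and Orbgal, Pelyor is earned (Rule 3).
With Pelyor and Lioyul, Zingal is earned (Rule 6).
With Lioyul and Pelyor, Tormor is earned (Rule 10).
With Orbgal and Zingal, Mirxel is earned (Rule 4).
With Tormor and Mirxel, Jordal is earned (Rule 7).
Tamzan would need Tamond (Rule 9), but Tamond is never earned. Zelzel would need Dalbel and Lioyul (Rule 2), but Dalbel is never earned. Tamond would need Orbgal and Zelzel (Rule 5), but Zelzel is never earned.

Jordal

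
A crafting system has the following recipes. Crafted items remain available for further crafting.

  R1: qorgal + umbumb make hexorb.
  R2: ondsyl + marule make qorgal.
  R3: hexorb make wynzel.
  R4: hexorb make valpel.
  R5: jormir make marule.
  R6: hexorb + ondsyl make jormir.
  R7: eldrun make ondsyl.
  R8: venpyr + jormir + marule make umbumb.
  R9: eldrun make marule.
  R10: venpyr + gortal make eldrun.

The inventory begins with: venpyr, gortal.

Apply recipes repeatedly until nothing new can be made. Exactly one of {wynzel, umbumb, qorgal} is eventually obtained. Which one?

Using R10, venpyr and gortal make eldrun.
Using R9, eldrun makes marule.
eldrun → ondsyl (R7).
Using R2, ondsyl and marule make qorgal.
umbumb would need venpyr, jormir, and marule (R8), but jormir is never obtained. wynzel would need hexorb (R3), but hexorb is never obtained.

qorgal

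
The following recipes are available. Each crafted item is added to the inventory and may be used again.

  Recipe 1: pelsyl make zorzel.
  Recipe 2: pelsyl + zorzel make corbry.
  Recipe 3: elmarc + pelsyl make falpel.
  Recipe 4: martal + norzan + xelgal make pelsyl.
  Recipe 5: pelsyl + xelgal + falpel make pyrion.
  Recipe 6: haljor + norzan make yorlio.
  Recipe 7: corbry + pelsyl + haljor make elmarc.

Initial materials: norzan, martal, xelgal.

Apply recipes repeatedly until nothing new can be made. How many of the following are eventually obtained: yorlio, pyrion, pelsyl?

1

Using Recipe 4, martal, norzan, and xelgal make pelsyl.
yorlio would need haljor and norzan (Recipe 6), but haljor is never obtained.
pyrion would need pelsyl, xelgal, and falpel (Recipe 5), but falpel is never obtained.
pelsyl: reached.
Reached: pelsyl — 1 of the 3.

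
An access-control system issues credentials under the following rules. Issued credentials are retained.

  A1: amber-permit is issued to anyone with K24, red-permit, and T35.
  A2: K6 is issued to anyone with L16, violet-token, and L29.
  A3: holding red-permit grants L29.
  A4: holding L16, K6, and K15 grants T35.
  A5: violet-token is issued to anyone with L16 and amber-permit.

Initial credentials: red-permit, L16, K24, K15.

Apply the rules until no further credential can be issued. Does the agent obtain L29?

Yes

Holding red-permit grants L29 (A3).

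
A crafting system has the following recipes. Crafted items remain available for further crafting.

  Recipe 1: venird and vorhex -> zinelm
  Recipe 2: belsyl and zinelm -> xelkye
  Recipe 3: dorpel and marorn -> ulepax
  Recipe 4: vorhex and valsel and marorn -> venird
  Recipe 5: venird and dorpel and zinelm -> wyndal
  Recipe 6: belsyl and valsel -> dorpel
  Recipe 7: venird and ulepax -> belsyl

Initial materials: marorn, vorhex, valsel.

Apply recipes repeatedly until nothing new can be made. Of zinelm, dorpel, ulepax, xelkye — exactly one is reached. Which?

vorhex and valsel and marorn -> venird (Recipe 4).
Using Recipe 1, venird and vorhex make zinelm.
dorpel would need belsyl and valsel (Recipe 6), but belsyl is never obtained. xelkye would need belsyl and zinelm (Recipe 2), but belsyl is never obtained. ulepax would need dorpel and marorn (Recipe 3), but dorpel is never obtained.

zinelm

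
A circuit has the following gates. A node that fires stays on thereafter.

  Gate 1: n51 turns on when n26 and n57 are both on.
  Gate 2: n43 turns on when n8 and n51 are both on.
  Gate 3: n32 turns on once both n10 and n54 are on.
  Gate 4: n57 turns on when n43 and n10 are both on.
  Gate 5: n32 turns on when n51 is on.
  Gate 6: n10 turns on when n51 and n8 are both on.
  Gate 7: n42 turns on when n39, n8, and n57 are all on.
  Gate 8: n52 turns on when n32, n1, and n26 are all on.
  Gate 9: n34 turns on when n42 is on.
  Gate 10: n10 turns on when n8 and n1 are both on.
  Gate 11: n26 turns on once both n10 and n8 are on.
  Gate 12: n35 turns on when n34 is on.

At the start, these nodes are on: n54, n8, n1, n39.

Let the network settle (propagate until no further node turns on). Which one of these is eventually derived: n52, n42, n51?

Gate 10: n8 and n1 on → n10 on.
n10 and n54 are on, so n32 turns on (Gate 3).
Gate 11: n10 and n8 on → n26 on.
n32, n1, and n26 are on, so n52 turns on (Gate 8).
n42 would need n39, n8, and n57 (Gate 7), but n57 never turns on. n51 would need n26 and n57 (Gate 1), but n57 never turns on.

n52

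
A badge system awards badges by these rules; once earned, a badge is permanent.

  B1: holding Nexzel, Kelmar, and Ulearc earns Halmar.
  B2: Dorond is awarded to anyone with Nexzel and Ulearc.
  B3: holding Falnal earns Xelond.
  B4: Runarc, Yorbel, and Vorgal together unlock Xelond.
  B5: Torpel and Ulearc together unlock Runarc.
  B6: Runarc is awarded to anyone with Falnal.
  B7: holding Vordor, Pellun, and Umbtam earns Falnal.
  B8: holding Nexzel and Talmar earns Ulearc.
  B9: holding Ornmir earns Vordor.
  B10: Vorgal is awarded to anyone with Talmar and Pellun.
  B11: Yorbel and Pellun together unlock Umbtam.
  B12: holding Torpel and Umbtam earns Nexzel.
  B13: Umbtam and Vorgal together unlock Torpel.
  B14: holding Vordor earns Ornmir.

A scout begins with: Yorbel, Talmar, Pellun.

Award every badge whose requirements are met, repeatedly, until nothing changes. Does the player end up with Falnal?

No

Falnal would need Vordor, Pellun, and Umbtam (B7), but Vordor is never earned.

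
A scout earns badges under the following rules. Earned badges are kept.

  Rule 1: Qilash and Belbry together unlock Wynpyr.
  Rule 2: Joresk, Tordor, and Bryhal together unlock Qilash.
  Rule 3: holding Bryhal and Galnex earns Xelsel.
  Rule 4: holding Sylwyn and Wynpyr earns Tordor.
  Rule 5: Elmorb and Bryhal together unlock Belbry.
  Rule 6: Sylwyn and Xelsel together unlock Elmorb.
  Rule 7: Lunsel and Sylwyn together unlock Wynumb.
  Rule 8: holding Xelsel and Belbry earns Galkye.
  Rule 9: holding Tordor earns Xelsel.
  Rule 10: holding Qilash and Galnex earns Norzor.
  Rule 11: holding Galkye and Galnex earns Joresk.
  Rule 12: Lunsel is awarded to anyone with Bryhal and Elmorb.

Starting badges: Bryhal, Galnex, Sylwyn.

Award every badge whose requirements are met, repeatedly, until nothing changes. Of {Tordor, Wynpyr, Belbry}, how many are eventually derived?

With Bryhal and Galnex, Xelsel is earned (Rule 3).
With Sylwyn and Xelsel, Elmorb is earned (Rule 6).
With Elmorb and Bryhal, Belbry is earned (Rule 5).
Tordor would need Sylwyn and Wynpyr (Rule 4), but Wynpyr is never earned.
Wynpyr would need Qilash and Belbry (Rule 1), but Qilash is never earned.
Belbry: reached.
Reached: Belbry — 1 of the 3.

1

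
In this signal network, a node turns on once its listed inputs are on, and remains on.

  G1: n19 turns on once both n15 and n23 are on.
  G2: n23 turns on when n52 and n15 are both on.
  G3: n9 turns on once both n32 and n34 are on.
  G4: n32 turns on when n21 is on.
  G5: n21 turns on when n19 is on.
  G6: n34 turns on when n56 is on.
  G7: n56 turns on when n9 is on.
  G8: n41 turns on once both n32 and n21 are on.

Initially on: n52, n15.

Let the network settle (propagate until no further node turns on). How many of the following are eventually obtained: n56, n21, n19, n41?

3

G2: n52 and n15 on → n23 on.
n15 and n23 are on, so n19 turns on (G1).
n19 is on, so n21 turns on (G5).
G4: n21 on → n32 on.
G8: n32 and n21 on → n41 on.
n56 would need n9 (G7), but n9 never turns on.
n21: reached.
n19: reached.
n41: reached.
Reached: n21, n19, and n41 — 3 of the 4.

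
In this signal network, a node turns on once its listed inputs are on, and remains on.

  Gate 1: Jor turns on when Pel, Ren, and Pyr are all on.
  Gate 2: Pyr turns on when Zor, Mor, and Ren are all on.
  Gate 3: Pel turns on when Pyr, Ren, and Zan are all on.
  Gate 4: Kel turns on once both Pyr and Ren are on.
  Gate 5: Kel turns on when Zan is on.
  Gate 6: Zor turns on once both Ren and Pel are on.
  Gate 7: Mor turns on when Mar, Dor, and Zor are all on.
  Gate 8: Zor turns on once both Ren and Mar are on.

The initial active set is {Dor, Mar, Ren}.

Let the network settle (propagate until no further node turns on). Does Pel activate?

Pel would need Pyr, Ren, and Zan (Gate 3), but Zan never turns on.

No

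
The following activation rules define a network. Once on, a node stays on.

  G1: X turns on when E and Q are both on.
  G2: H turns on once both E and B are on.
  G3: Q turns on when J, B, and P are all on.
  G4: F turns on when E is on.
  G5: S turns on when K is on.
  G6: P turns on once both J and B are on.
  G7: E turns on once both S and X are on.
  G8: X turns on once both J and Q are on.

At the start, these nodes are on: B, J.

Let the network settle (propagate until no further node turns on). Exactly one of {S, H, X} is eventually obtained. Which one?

X

G6: J and B on → P on.
G3: J, B, and P on → Q on.
J and Q are on, so X turns on (G8).
H would need E and B (G2), but E never turns on. S would need K (G5), but K never turns on.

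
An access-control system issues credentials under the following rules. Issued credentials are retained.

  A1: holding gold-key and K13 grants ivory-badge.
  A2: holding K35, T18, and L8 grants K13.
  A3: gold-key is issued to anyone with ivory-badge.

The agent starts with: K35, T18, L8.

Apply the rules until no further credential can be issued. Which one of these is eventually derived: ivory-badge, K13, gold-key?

Holding K35, T18, and L8 grants K13 (A2).
gold-key would need ivory-badge (A3), but ivory-badge is never granted. ivory-badge would need gold-key and K13 (A1), but gold-key is never granted.

K13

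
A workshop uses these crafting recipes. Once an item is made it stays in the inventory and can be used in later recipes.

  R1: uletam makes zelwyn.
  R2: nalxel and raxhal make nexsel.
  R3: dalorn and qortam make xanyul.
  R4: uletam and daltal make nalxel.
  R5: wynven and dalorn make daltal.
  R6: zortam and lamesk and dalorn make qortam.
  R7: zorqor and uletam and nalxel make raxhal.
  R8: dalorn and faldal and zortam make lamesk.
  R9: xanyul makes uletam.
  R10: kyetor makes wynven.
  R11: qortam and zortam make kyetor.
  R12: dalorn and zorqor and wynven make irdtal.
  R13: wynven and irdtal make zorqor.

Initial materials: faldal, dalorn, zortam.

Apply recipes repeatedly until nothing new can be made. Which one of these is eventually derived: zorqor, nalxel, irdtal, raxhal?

Using R8, dalorn, faldal, and zortam make lamesk.
zortam and lamesk and dalorn → qortam (R6).
Using R11, qortam and zortam make kyetor.
Using R3, dalorn and qortam make xanyul.
kyetor → wynven (R10).
Using R9, xanyul makes uletam.
Using R5, wynven and dalorn make daltal.
Using R4, uletam and daltal make nalxel.
zorqor would need wynven and irdtal (R13), but irdtal is never obtained. raxhal would need zorqor, uletam, and nalxel (R7), but zorqor is never obtained. irdtal would need dalorn, zorqor, and wynven (R12), but zorqor is never obtained.

nalxel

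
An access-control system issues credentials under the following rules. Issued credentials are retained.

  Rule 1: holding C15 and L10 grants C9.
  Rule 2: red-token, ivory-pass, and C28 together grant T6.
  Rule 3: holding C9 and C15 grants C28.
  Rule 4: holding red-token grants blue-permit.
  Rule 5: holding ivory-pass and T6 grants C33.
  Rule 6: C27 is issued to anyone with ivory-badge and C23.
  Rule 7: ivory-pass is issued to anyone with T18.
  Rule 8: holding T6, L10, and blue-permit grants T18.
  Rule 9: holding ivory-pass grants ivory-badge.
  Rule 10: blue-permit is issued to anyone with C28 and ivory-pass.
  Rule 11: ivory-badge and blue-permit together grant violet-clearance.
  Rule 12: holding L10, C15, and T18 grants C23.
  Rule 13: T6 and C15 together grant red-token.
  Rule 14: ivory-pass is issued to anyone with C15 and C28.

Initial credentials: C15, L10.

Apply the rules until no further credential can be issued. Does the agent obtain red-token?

No

red-token would need T6 and C15 (Rule 13), but T6 is never granted.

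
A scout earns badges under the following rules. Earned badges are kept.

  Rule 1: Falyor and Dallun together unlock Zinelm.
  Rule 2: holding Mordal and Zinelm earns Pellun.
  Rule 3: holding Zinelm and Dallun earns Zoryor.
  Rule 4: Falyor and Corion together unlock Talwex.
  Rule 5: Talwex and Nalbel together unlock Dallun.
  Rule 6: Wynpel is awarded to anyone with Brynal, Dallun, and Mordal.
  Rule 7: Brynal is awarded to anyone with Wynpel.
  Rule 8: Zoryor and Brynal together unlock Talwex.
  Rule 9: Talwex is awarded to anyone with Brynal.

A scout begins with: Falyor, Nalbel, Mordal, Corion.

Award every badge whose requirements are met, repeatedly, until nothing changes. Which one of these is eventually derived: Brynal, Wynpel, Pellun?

Pellun

With Falyor and Corion, Talwex is earned (Rule 4).
With Talwex and Nalbel, Dallun is earned (Rule 5).
With Falyor and Dallun, Zinelm is earned (Rule 1).
With Mordal and Zinelm, Pellun is earned (Rule 2).
Brynal would need Wynpel (Rule 7), but Wynpel is never earned. Wynpel would need Brynal, Dallun, and Mordal (Rule 6), but Brynal is never earned.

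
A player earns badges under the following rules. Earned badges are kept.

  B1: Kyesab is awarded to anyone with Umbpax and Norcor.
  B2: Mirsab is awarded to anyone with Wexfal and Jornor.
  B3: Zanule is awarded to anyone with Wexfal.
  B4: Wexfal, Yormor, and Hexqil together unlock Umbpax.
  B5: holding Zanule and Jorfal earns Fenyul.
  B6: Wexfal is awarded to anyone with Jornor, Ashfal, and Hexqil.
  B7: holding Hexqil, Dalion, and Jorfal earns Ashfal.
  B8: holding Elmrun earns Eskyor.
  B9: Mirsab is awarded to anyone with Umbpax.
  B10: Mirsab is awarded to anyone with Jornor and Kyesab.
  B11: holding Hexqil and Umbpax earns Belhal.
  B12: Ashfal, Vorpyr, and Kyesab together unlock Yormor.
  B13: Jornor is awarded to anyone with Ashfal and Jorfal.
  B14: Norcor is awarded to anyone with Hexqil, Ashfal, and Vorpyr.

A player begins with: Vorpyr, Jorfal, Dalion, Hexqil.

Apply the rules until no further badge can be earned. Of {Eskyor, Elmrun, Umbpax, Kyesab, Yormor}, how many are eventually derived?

Eskyor would need Elmrun (B8), but Elmrun is never earned.
No rule produces Elmrun, and it is not given.
Umbpax would need Wexfal, Yormor, and Hexqil (B4), but Yormor is never earned.
Kyesab would need Umbpax and Norcor (B1), but Umbpax is never earned.
Yormor would need Ashfal, Vorpyr, and Kyesab (B12), but Kyesab is never earned.
None of the 5 are reached.

0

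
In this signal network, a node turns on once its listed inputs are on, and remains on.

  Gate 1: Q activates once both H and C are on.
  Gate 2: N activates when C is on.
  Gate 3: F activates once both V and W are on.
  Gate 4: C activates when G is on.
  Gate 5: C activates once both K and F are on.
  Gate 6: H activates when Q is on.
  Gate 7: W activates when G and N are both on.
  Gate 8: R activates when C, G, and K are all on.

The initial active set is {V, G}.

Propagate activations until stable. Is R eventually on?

No

R would need C, G, and K (Gate 8), but K never turns on.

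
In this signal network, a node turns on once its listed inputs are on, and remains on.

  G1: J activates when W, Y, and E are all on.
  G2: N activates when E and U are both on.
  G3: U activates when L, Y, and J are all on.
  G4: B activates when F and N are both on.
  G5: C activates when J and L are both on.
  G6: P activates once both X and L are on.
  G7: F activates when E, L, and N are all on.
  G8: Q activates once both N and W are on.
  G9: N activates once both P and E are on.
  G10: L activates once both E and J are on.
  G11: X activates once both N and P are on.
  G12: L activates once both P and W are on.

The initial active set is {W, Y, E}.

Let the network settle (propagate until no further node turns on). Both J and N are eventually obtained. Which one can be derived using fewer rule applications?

J

J: W, Y, and E are on, so J activates (G1). [1 rule application]
N: G1: W, Y, and E on → J on. E and J are on, so L activates (G10). G3: L, Y, and J on → U on. G2: E and U on → N on. [4 rule applications]
J needs fewer.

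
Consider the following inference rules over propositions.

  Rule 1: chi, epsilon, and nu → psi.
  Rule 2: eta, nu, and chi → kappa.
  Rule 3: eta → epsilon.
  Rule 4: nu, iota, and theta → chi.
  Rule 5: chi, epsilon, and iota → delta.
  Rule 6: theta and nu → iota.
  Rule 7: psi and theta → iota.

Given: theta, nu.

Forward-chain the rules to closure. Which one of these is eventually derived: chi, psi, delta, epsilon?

chi

theta and nu hold, so iota follows (Rule 6).
nu, iota, and theta hold, so chi follows (Rule 4).
psi would need chi, epsilon, and nu (Rule 1), but epsilon is never established. epsilon would need eta (Rule 3), but eta is never established. delta would need chi, epsilon, and iota (Rule 5), but epsilon is never established.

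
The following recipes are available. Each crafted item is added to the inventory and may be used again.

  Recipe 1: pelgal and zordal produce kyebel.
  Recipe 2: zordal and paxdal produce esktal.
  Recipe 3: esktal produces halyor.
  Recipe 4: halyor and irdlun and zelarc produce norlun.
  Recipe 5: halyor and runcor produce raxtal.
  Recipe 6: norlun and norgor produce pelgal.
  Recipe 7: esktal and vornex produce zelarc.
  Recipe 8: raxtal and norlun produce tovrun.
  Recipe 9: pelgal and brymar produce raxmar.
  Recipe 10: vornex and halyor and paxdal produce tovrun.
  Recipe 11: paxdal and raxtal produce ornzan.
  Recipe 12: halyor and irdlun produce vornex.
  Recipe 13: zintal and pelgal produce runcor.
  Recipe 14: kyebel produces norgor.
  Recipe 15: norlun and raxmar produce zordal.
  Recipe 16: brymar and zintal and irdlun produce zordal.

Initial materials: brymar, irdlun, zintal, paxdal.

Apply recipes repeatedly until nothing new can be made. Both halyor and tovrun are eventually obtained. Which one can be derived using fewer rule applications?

halyor

halyor: brymar and zintal and irdlun → zordal (Recipe 16). zordal and paxdal → esktal (Recipe 2). esktal → halyor (Recipe 3). [3 rule applications]
tovrun: Using Recipe 16, brymar, zintal, and irdlun make zordal. Using Recipe 2, zordal and paxdal make esktal. Using Recipe 3, esktal makes halyor. halyor and irdlun → vornex (Recipe 12). vornex and halyor and paxdal → tovrun (Recipe 10). [5 rule applications]
halyor needs fewer.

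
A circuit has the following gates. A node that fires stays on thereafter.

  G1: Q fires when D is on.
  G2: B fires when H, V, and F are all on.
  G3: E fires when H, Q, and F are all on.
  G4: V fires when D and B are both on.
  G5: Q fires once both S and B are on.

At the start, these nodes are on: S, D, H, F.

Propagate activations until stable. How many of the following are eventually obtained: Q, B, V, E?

2

G1: D on → Q on.
G3: H, Q, and F on → E on.
Q: reached.
B would need H, V, and F (G2), but V never turns on.
V would need D and B (G4), but B never turns on.
E: reached.
Reached: Q and E — 2 of the 4.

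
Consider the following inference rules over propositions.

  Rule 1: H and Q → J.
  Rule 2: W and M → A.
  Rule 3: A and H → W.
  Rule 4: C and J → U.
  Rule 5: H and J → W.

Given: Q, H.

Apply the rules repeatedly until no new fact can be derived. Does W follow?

Yes

From H and Q, Rule 1 gives J.
H and J hold, so W follows (Rule 5).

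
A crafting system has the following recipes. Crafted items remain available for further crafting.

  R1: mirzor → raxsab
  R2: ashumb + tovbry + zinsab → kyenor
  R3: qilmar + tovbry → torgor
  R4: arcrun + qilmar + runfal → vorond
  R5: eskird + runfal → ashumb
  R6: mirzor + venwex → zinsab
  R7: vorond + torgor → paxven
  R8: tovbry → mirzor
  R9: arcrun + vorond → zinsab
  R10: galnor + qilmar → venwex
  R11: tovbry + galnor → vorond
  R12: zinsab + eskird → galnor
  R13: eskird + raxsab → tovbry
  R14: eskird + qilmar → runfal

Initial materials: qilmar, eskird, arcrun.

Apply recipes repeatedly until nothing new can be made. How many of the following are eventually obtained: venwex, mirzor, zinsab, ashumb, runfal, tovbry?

4

Using R14, eskird and qilmar make runfal.
arcrun + qilmar + runfal → vorond (R4).
Using R5, eskird and runfal make ashumb.
arcrun + vorond → zinsab (R9).
Using R12, zinsab and eskird make galnor.
galnor + qilmar → venwex (R10).
venwex: reached.
mirzor would need tovbry (R8), but tovbry is never obtained.
zinsab: reached.
ashumb: reached.
runfal: reached.
tovbry would need eskird and raxsab (R13), but raxsab is never obtained.
Reached: venwex, zinsab, ashumb, and runfal — 4 of the 6.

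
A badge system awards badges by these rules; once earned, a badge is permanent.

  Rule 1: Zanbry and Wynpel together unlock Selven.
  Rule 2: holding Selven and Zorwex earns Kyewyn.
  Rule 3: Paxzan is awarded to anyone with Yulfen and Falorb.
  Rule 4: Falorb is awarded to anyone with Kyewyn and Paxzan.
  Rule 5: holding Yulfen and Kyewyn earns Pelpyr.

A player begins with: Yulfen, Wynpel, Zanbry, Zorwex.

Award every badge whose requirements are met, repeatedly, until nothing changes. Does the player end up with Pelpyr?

With Zanbry and Wynpel, Selven is earned (Rule 1).
With Selven and Zorwex, Kyewyn is earned (Rule 2).
With Yulfen and Kyewyn, Pelpyr is earned (Rule 5).

Yes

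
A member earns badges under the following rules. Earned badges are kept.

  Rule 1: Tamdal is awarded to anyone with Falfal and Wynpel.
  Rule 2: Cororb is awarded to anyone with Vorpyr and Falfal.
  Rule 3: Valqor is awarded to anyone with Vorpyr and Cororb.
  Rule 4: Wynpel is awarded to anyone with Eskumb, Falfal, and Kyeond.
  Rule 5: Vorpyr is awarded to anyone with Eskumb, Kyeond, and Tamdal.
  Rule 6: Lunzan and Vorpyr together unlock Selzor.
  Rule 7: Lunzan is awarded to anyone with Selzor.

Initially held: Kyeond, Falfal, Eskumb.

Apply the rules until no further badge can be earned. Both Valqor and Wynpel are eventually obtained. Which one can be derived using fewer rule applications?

Wynpel

Wynpel: With Eskumb, Falfal, and Kyeond, Wynpel is earned (Rule 4). [1 rule application]
Valqor: With Eskumb, Falfal, and Kyeond, Wynpel is earned (Rule 4). With Falfal and Wynpel, Tamdal is earned (Rule 1). With Eskumb, Kyeond, and Tamdal, Vorpyr is earned (Rule 5). With Vorpyr and Falfal, Cororb is earned (Rule 2). With Vorpyr and Cororb, Valqor is earned (Rule 3). [5 rule applications]
Wynpel needs fewer.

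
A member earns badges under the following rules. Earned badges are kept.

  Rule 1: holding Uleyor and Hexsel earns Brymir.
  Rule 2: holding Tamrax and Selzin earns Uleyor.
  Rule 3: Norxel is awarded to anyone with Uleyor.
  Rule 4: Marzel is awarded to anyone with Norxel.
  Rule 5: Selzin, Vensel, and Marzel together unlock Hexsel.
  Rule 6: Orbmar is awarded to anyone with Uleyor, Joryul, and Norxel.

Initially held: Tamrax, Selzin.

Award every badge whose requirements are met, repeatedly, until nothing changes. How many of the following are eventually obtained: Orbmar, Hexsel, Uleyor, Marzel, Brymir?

With Tamrax and Selzin, Uleyor is earned (Rule 2).
With Uleyor, Norxel is earned (Rule 3).
With Norxel, Marzel is earned (Rule 4).
Orbmar would need Uleyor, Joryul, and Norxel (Rule 6), but Joryul is never earned.
Hexsel would need Selzin, Vensel, and Marzel (Rule 5), but Vensel is never earned.
Uleyor: reached.
Marzel: reached.
Brymir would need Uleyor and Hexsel (Rule 1), but Hexsel is never earned.
Reached: Uleyor and Marzel — 2 of the 5.

2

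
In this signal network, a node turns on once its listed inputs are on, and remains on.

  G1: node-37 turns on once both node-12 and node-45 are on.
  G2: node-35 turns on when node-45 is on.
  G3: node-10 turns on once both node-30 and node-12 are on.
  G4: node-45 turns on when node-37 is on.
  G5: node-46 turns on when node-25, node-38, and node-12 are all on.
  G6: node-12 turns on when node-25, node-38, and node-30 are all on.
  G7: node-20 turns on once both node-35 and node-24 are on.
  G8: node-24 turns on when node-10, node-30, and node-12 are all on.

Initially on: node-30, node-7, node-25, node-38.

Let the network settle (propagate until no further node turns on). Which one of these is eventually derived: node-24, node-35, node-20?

G6: node-25, node-38, and node-30 on → node-12 on.
G3: node-30 and node-12 on → node-10 on.
node-10, node-30, and node-12 are on, so node-24 turns on (G8).
node-20 would need node-35 and node-24 (G7), but node-35 never turns on. node-35 would need node-45 (G2), but node-45 never turns on.

node-24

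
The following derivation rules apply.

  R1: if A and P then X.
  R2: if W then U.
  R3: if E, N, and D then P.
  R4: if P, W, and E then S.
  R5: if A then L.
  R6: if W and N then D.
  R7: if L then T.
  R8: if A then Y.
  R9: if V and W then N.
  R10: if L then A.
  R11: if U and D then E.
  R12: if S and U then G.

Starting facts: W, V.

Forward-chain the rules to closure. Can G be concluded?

V and W hold, so N follows (R9).
W holds, so U follows (R2).
From W and N, R6 gives D.
U and D hold, so E follows (R11).
From E, N, and D, R3 gives P.
From P, W, and E, R4 gives S.
S and U hold, so G follows (R12).

Yes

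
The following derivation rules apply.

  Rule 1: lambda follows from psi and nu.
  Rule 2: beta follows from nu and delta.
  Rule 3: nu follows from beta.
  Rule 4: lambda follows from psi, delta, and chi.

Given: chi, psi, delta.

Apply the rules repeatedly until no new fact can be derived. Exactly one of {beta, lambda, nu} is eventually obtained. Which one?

lambda

psi, delta, and chi hold, so lambda follows (Rule 4).
beta would need nu and delta (Rule 2), but nu is never established. nu would need beta (Rule 3), but beta is never established.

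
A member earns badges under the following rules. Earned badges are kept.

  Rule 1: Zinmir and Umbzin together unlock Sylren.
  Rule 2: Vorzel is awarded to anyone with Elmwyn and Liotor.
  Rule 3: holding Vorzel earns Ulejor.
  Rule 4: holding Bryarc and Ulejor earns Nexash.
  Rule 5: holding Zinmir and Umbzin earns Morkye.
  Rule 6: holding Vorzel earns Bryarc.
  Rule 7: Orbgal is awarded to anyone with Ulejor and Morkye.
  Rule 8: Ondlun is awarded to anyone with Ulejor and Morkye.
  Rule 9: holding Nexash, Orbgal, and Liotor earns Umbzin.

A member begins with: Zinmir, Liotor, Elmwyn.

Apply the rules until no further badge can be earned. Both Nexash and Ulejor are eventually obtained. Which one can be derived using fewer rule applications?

Ulejor: With Elmwyn and Liotor, Vorzel is earned (Rule 2). With Vorzel, Ulejor is earned (Rule 3). [2 rule applications]
Nexash: With Elmwyn and Liotor, Vorzel is earned (Rule 2). With Vorzel, Bryarc is earned (Rule 6). With Vorzel, Ulejor is earned (Rule 3). With Bryarc and Ulejor, Nexash is earned (Rule 4). [4 rule applications]
Ulejor needs fewer.

Ulejor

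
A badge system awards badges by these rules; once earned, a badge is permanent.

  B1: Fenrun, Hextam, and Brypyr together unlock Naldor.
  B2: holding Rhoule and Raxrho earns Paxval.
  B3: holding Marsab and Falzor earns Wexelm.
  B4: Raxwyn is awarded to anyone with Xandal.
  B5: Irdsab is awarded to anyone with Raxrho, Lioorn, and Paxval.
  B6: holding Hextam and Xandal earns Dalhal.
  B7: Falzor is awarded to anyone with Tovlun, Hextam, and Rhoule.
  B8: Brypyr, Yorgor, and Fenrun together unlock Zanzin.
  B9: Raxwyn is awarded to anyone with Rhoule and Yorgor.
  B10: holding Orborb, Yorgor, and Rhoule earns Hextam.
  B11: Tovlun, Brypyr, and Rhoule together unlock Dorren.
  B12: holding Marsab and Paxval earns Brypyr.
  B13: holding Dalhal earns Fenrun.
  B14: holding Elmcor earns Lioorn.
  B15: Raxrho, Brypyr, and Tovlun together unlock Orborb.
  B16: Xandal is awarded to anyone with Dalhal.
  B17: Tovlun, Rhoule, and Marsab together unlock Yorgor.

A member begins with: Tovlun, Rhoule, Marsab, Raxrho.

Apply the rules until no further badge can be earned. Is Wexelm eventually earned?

Yes

With Rhoule and Raxrho, Paxval is earned (B2).
With Tovlun, Rhoule, and Marsab, Yorgor is earned (B17).
With Marsab and Paxval, Brypyr is earned (B12).
With Raxrho, Brypyr, and Tovlun, Orborb is earned (B15).
With Orborb, Yorgor, and Rhoule, Hextam is earned (B10).
With Tovlun, Hextam, and Rhoule, Falzor is earned (B7).
With Marsab and Falzor, Wexelm is earned (B3).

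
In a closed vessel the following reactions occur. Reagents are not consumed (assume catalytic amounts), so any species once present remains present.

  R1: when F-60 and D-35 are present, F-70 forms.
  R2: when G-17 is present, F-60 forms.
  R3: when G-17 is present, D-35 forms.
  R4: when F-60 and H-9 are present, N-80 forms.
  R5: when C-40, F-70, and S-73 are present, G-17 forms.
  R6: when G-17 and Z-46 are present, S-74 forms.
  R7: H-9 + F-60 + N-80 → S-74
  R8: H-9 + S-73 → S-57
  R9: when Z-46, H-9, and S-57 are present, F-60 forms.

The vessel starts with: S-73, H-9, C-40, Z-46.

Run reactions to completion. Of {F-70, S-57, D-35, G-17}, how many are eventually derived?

1

H-9 and S-73 present → S-57 forms (R8).
F-70 would need F-60 and D-35 (R1), but D-35 never forms.
S-57: reached.
D-35 would need G-17 (R3), but G-17 never forms.
G-17 would need C-40, F-70, and S-73 (R5), but F-70 never forms.
Reached: S-57 — 1 of the 4.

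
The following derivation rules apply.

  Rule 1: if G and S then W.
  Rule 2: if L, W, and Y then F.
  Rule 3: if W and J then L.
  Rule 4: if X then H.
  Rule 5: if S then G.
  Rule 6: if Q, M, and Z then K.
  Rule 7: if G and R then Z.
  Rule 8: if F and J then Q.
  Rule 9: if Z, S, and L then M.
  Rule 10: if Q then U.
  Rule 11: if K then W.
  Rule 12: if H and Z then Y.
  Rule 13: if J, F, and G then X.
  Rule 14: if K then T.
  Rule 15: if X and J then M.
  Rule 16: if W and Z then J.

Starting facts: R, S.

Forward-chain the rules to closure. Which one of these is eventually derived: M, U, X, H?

From S, Rule 5 gives G.
G and S hold, so W follows (Rule 1).
From G and R, Rule 7 gives Z.
W and Z hold, so J follows (Rule 16).
From W and J, Rule 3 gives L.
From Z, S, and L, Rule 9 gives M.
H would need X (Rule 4), but X is never established. U would need Q (Rule 10), but Q is never established. X would need J, F, and G (Rule 13), but F is never established.

M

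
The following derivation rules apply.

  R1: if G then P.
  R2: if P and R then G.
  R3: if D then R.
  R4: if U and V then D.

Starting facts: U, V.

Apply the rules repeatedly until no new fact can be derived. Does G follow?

No

G would need P and R (R2), but P is never established.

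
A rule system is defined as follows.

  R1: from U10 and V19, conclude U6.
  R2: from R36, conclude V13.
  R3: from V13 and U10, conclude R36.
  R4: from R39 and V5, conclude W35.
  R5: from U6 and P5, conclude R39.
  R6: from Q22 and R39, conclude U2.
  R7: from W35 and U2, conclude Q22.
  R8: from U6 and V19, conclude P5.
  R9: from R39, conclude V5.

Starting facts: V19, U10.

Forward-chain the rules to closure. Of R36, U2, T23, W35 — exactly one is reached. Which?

W35

From U10 and V19, R1 gives U6.
U6 and V19 hold, so P5 follows (R8).
From U6 and P5, R5 gives R39.
R39 holds, so V5 follows (R9).
R39 and V5 hold, so W35 follows (R4).
No rule produces T23, and it is not given. U2 would need Q22 and R39 (R6), but Q22 is never established. R36 would need V13 and U10 (R3), but V13 is never established.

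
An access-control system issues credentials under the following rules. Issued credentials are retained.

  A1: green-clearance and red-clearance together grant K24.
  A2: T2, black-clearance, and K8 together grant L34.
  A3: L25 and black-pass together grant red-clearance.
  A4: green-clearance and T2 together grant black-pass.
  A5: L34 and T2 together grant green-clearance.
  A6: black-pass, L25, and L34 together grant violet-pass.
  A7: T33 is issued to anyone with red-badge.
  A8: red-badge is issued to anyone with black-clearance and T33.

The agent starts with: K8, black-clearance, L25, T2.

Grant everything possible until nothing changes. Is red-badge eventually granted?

red-badge would need black-clearance and T33 (A8), but T33 is never granted.

No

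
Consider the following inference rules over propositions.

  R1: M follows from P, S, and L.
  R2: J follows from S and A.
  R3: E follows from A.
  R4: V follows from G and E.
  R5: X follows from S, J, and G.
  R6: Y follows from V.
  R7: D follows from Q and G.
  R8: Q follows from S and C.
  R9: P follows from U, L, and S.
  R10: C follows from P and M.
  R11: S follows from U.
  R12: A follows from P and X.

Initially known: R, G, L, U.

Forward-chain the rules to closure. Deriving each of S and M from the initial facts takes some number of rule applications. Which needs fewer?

S

S: U holds, so S follows (R11). [1 rule application]
M: U holds, so S follows (R11). U, L, and S hold, so P follows (R9). P, S, and L hold, so M follows (R1). [3 rule applications]
S needs fewer.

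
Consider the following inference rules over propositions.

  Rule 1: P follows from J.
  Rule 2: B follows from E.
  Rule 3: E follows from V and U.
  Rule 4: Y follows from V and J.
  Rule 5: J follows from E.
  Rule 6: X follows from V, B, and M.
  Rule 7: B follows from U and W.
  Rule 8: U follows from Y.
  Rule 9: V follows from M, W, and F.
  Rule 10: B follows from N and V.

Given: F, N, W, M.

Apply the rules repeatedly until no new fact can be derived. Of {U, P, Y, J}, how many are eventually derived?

U would need Y (Rule 8), but Y is never established.
P would need J (Rule 1), but J is never established.
Y would need V and J (Rule 4), but J is never established.
J would need E (Rule 5), but E is never established.
None of the 4 are reached.

0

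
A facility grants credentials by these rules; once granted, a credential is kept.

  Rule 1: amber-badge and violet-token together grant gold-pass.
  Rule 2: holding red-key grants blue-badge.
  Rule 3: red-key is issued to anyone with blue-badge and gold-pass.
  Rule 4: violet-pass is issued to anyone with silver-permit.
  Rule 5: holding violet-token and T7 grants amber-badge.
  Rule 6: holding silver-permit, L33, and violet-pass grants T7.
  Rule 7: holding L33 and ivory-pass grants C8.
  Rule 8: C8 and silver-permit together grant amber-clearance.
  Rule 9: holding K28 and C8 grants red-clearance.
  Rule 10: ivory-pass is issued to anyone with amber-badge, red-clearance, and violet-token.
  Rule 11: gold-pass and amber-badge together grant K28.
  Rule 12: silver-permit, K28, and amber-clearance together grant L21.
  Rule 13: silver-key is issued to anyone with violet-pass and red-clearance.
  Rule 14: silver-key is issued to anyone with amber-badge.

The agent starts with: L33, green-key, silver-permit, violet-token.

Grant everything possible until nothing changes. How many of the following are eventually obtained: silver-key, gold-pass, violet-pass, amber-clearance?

3

Holding silver-permit grants violet-pass (Rule 4).
Holding silver-permit, L33, and violet-pass grants T7 (Rule 6).
Holding violet-token and T7 grants amber-badge (Rule 5).
Holding amber-badge and violet-token grants gold-pass (Rule 1).
Holding amber-badge grants silver-key (Rule 14).
silver-key: reached.
gold-pass: reached.
violet-pass: reached.
amber-clearance would need C8 and silver-permit (Rule 8), but C8 is never granted.
Reached: silver-key, gold-pass, and violet-pass — 3 of the 4.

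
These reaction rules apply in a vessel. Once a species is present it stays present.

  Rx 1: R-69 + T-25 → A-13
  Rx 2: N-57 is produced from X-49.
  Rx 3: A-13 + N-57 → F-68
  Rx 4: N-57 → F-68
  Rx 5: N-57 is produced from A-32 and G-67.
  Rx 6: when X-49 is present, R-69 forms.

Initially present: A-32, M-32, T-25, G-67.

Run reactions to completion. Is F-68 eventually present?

Yes

A-32 and G-67 present → N-57 forms (Rx 5).
N-57 present → F-68 forms (Rx 4).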